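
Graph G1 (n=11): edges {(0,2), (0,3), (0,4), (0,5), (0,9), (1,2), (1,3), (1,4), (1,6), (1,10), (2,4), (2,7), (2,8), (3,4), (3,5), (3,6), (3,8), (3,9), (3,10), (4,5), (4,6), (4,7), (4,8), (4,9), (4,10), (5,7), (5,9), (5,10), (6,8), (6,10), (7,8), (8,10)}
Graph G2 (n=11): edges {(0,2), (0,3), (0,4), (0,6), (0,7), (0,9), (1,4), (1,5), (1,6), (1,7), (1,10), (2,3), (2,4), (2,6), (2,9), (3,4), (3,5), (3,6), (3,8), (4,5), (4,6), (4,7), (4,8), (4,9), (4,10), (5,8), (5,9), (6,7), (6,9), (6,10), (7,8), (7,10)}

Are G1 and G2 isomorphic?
Yes, isomorphic

The graphs are isomorphic.
One valid mapping φ: V(G1) → V(G2): 0→1, 1→9, 2→5, 3→6, 4→4, 5→7, 6→2, 7→8, 8→3, 9→10, 10→0

Verify φ preserves adjacency — for each edge of G1, its image is an edge of G2:
  (0,2) → (φ(0),φ(2)) = (1,5) ∈ E(G2) ✓
  (0,3) → (φ(0),φ(3)) = (1,6) ∈ E(G2) ✓
  (0,4) → (φ(0),φ(4)) = (1,4) ∈ E(G2) ✓
  (0,5) → (φ(0),φ(5)) = (1,7) ∈ E(G2) ✓
  (0,9) → (φ(0),φ(9)) = (1,10) ∈ E(G2) ✓
  (1,2) → (φ(1),φ(2)) = (5,9) ∈ E(G2) ✓
  (1,3) → (φ(1),φ(3)) = (6,9) ∈ E(G2) ✓
  (1,4) → (φ(1),φ(4)) = (4,9) ∈ E(G2) ✓
  (1,6) → (φ(1),φ(6)) = (2,9) ∈ E(G2) ✓
  (1,10) → (φ(1),φ(10)) = (0,9) ∈ E(G2) ✓
  (2,4) → (φ(2),φ(4)) = (4,5) ∈ E(G2) ✓
  (2,7) → (φ(2),φ(7)) = (5,8) ∈ E(G2) ✓
  (2,8) → (φ(2),φ(8)) = (3,5) ∈ E(G2) ✓
  (3,4) → (φ(3),φ(4)) = (4,6) ∈ E(G2) ✓
  (3,5) → (φ(3),φ(5)) = (6,7) ∈ E(G2) ✓
  (3,6) → (φ(3),φ(6)) = (2,6) ∈ E(G2) ✓
  (3,8) → (φ(3),φ(8)) = (3,6) ∈ E(G2) ✓
  (3,9) → (φ(3),φ(9)) = (6,10) ∈ E(G2) ✓
  (3,10) → (φ(3),φ(10)) = (0,6) ∈ E(G2) ✓
  (4,5) → (φ(4),φ(5)) = (4,7) ∈ E(G2) ✓
  (4,6) → (φ(4),φ(6)) = (2,4) ∈ E(G2) ✓
  (4,7) → (φ(4),φ(7)) = (4,8) ∈ E(G2) ✓
  (4,8) → (φ(4),φ(8)) = (3,4) ∈ E(G2) ✓
  (4,9) → (φ(4),φ(9)) = (4,10) ∈ E(G2) ✓
  (4,10) → (φ(4),φ(10)) = (0,4) ∈ E(G2) ✓
  (5,7) → (φ(5),φ(7)) = (7,8) ∈ E(G2) ✓
  (5,9) → (φ(5),φ(9)) = (7,10) ∈ E(G2) ✓
  (5,10) → (φ(5),φ(10)) = (0,7) ∈ E(G2) ✓
  (6,8) → (φ(6),φ(8)) = (2,3) ∈ E(G2) ✓
  (6,10) → (φ(6),φ(10)) = (0,2) ∈ E(G2) ✓
  (7,8) → (φ(7),φ(8)) = (3,8) ∈ E(G2) ✓
  (8,10) → (φ(8),φ(10)) = (0,3) ∈ E(G2) ✓
All 32 edges of G1 map to edges of G2, and |E(G1)| = |E(G2)| = 32, so φ is a bijection on edges as well as vertices. Hence G1 ≅ G2.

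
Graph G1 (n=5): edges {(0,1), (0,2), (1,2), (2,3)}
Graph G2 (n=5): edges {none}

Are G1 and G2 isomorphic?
No, not isomorphic

The graphs are NOT isomorphic.

Connected components of G1: 2 component(s) with vertex sets [[4], [0, 1, 2, 3]], sizes [1, 4].
Connected components of G2: 5 component(s) with vertex sets [[0], [1], [2], [3], [4]], sizes [1, 1, 1, 1, 1].
The number of connected components (and the multiset of component sizes) is an isomorphism invariant — an isomorphism maps each component of G1 bijectively onto a component of G2. Since G1 has 2 component(s) and G2 has 5, they cannot be isomorphic.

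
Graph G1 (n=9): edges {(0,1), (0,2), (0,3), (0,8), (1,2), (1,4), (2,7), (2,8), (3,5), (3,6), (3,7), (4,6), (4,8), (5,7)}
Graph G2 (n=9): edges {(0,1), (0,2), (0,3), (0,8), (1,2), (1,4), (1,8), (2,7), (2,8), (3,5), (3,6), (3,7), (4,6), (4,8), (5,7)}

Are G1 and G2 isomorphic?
No, not isomorphic

The graphs are NOT isomorphic.

Counting edges: G1 has 14 edge(s); G2 has 15 edge(s).
Edge count is an isomorphism invariant (a bijection on vertices induces a bijection on edges), so differing edge counts rule out isomorphism.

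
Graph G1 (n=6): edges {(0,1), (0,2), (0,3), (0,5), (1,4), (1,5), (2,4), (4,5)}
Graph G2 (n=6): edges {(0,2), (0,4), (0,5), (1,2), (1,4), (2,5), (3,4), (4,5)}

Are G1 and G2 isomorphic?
Yes, isomorphic

The graphs are isomorphic.
One valid mapping φ: V(G1) → V(G2): 0→4, 1→0, 2→1, 3→3, 4→2, 5→5

Verify φ preserves adjacency — for each edge of G1, its image is an edge of G2:
  (0,1) → (φ(0),φ(1)) = (0,4) ∈ E(G2) ✓
  (0,2) → (φ(0),φ(2)) = (1,4) ∈ E(G2) ✓
  (0,3) → (φ(0),φ(3)) = (3,4) ∈ E(G2) ✓
  (0,5) → (φ(0),φ(5)) = (4,5) ∈ E(G2) ✓
  (1,4) → (φ(1),φ(4)) = (0,2) ∈ E(G2) ✓
  (1,5) → (φ(1),φ(5)) = (0,5) ∈ E(G2) ✓
  (2,4) → (φ(2),φ(4)) = (1,2) ∈ E(G2) ✓
  (4,5) → (φ(4),φ(5)) = (2,5) ∈ E(G2) ✓
All 8 edges of G1 map to edges of G2, and |E(G1)| = |E(G2)| = 8, so φ is a bijection on edges as well as vertices. Hence G1 ≅ G2.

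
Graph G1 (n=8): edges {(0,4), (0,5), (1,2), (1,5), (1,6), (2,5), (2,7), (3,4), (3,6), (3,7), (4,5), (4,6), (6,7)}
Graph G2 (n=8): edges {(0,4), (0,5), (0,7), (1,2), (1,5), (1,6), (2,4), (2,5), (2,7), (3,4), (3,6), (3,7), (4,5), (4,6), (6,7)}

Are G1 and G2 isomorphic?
No, not isomorphic

The graphs are NOT isomorphic.

Counting edges: G1 has 13 edge(s); G2 has 15 edge(s).
Edge count is an isomorphism invariant (a bijection on vertices induces a bijection on edges), so differing edge counts rule out isomorphism.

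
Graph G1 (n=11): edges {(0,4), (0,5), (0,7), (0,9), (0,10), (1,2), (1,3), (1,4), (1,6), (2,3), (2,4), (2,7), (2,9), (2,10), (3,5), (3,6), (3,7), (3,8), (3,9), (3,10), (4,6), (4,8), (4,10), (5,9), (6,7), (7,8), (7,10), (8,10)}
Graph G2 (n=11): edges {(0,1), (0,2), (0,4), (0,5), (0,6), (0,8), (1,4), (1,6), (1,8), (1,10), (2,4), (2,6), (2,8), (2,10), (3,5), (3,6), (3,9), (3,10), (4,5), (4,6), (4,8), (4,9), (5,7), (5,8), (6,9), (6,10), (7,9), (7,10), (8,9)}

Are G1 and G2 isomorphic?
No, not isomorphic

The graphs are NOT isomorphic.

Counting triangles (3-cliques): G1 has 19, G2 has 21.
Triangle count is an isomorphism invariant, so differing triangle counts rule out isomorphism.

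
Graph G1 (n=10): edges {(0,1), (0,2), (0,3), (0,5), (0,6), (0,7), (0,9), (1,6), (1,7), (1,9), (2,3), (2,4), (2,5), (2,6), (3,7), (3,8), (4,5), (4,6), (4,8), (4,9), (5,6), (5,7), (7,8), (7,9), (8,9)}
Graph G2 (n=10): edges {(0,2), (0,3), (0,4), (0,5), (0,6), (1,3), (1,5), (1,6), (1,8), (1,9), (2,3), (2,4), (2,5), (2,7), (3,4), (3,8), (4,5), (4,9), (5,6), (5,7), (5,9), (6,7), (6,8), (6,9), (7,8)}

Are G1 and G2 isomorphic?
Yes, isomorphic

The graphs are isomorphic.
One valid mapping φ: V(G1) → V(G2): 0→5, 1→9, 2→2, 3→7, 4→3, 5→0, 6→4, 7→6, 8→8, 9→1

Verify φ preserves adjacency — for each edge of G1, its image is an edge of G2:
  (0,1) → (φ(0),φ(1)) = (5,9) ∈ E(G2) ✓
  (0,2) → (φ(0),φ(2)) = (2,5) ∈ E(G2) ✓
  (0,3) → (φ(0),φ(3)) = (5,7) ∈ E(G2) ✓
  (0,5) → (φ(0),φ(5)) = (0,5) ∈ E(G2) ✓
  (0,6) → (φ(0),φ(6)) = (4,5) ∈ E(G2) ✓
  (0,7) → (φ(0),φ(7)) = (5,6) ∈ E(G2) ✓
  (0,9) → (φ(0),φ(9)) = (1,5) ∈ E(G2) ✓
  (1,6) → (φ(1),φ(6)) = (4,9) ∈ E(G2) ✓
  (1,7) → (φ(1),φ(7)) = (6,9) ∈ E(G2) ✓
  (1,9) → (φ(1),φ(9)) = (1,9) ∈ E(G2) ✓
  (2,3) → (φ(2),φ(3)) = (2,7) ∈ E(G2) ✓
  (2,4) → (φ(2),φ(4)) = (2,3) ∈ E(G2) ✓
  (2,5) → (φ(2),φ(5)) = (0,2) ∈ E(G2) ✓
  (2,6) → (φ(2),φ(6)) = (2,4) ∈ E(G2) ✓
  (3,7) → (φ(3),φ(7)) = (6,7) ∈ E(G2) ✓
  (3,8) → (φ(3),φ(8)) = (7,8) ∈ E(G2) ✓
  (4,5) → (φ(4),φ(5)) = (0,3) ∈ E(G2) ✓
  (4,6) → (φ(4),φ(6)) = (3,4) ∈ E(G2) ✓
  (4,8) → (φ(4),φ(8)) = (3,8) ∈ E(G2) ✓
  (4,9) → (φ(4),φ(9)) = (1,3) ∈ E(G2) ✓
  (5,6) → (φ(5),φ(6)) = (0,4) ∈ E(G2) ✓
  (5,7) → (φ(5),φ(7)) = (0,6) ∈ E(G2) ✓
  (7,8) → (φ(7),φ(8)) = (6,8) ∈ E(G2) ✓
  (7,9) → (φ(7),φ(9)) = (1,6) ∈ E(G2) ✓
  (8,9) → (φ(8),φ(9)) = (1,8) ∈ E(G2) ✓
All 25 edges of G1 map to edges of G2, and |E(G1)| = |E(G2)| = 25, so φ is a bijection on edges as well as vertices. Hence G1 ≅ G2.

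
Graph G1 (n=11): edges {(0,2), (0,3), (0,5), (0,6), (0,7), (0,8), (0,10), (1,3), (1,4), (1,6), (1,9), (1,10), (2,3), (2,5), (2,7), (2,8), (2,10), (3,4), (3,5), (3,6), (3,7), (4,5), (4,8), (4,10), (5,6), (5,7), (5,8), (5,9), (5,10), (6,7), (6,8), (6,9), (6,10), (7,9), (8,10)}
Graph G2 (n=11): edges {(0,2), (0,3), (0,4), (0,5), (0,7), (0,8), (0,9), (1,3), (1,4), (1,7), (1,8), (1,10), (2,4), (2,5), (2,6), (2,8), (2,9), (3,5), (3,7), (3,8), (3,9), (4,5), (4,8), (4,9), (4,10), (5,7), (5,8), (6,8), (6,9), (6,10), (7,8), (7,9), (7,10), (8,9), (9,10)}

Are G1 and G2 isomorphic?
Yes, isomorphic

The graphs are isomorphic.
One valid mapping φ: V(G1) → V(G2): 0→0, 1→10, 2→5, 3→4, 4→1, 5→8, 6→9, 7→2, 8→3, 9→6, 10→7

Verify φ preserves adjacency — for each edge of G1, its image is an edge of G2:
  (0,2) → (φ(0),φ(2)) = (0,5) ∈ E(G2) ✓
  (0,3) → (φ(0),φ(3)) = (0,4) ∈ E(G2) ✓
  (0,5) → (φ(0),φ(5)) = (0,8) ∈ E(G2) ✓
  (0,6) → (φ(0),φ(6)) = (0,9) ∈ E(G2) ✓
  (0,7) → (φ(0),φ(7)) = (0,2) ∈ E(G2) ✓
  (0,8) → (φ(0),φ(8)) = (0,3) ∈ E(G2) ✓
  (0,10) → (φ(0),φ(10)) = (0,7) ∈ E(G2) ✓
  (1,3) → (φ(1),φ(3)) = (4,10) ∈ E(G2) ✓
  (1,4) → (φ(1),φ(4)) = (1,10) ∈ E(G2) ✓
  (1,6) → (φ(1),φ(6)) = (9,10) ∈ E(G2) ✓
  (1,9) → (φ(1),φ(9)) = (6,10) ∈ E(G2) ✓
  (1,10) → (φ(1),φ(10)) = (7,10) ∈ E(G2) ✓
  (2,3) → (φ(2),φ(3)) = (4,5) ∈ E(G2) ✓
  (2,5) → (φ(2),φ(5)) = (5,8) ∈ E(G2) ✓
  (2,7) → (φ(2),φ(7)) = (2,5) ∈ E(G2) ✓
  (2,8) → (φ(2),φ(8)) = (3,5) ∈ E(G2) ✓
  (2,10) → (φ(2),φ(10)) = (5,7) ∈ E(G2) ✓
  (3,4) → (φ(3),φ(4)) = (1,4) ∈ E(G2) ✓
  (3,5) → (φ(3),φ(5)) = (4,8) ∈ E(G2) ✓
  (3,6) → (φ(3),φ(6)) = (4,9) ∈ E(G2) ✓
  (3,7) → (φ(3),φ(7)) = (2,4) ∈ E(G2) ✓
  (4,5) → (φ(4),φ(5)) = (1,8) ∈ E(G2) ✓
  (4,8) → (φ(4),φ(8)) = (1,3) ∈ E(G2) ✓
  (4,10) → (φ(4),φ(10)) = (1,7) ∈ E(G2) ✓
  (5,6) → (φ(5),φ(6)) = (8,9) ∈ E(G2) ✓
  (5,7) → (φ(5),φ(7)) = (2,8) ∈ E(G2) ✓
  (5,8) → (φ(5),φ(8)) = (3,8) ∈ E(G2) ✓
  (5,9) → (φ(5),φ(9)) = (6,8) ∈ E(G2) ✓
  (5,10) → (φ(5),φ(10)) = (7,8) ∈ E(G2) ✓
  (6,7) → (φ(6),φ(7)) = (2,9) ∈ E(G2) ✓
  (6,8) → (φ(6),φ(8)) = (3,9) ∈ E(G2) ✓
  (6,9) → (φ(6),φ(9)) = (6,9) ∈ E(G2) ✓
  (6,10) → (φ(6),φ(10)) = (7,9) ∈ E(G2) ✓
  (7,9) → (φ(7),φ(9)) = (2,6) ∈ E(G2) ✓
  (8,10) → (φ(8),φ(10)) = (3,7) ∈ E(G2) ✓
All 35 edges of G1 map to edges of G2, and |E(G1)| = |E(G2)| = 35, so φ is a bijection on edges as well as vertices. Hence G1 ≅ G2.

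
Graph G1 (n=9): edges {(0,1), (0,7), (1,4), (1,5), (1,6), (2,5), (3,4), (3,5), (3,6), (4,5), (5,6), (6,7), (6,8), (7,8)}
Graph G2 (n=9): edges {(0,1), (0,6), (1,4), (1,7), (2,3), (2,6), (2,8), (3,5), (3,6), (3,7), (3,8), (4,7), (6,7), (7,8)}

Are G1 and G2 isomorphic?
Yes, isomorphic

The graphs are isomorphic.
One valid mapping φ: V(G1) → V(G2): 0→0, 1→6, 2→5, 3→8, 4→2, 5→3, 6→7, 7→1, 8→4

Verify φ preserves adjacency — for each edge of G1, its image is an edge of G2:
  (0,1) → (φ(0),φ(1)) = (0,6) ∈ E(G2) ✓
  (0,7) → (φ(0),φ(7)) = (0,1) ∈ E(G2) ✓
  (1,4) → (φ(1),φ(4)) = (2,6) ∈ E(G2) ✓
  (1,5) → (φ(1),φ(5)) = (3,6) ∈ E(G2) ✓
  (1,6) → (φ(1),φ(6)) = (6,7) ∈ E(G2) ✓
  (2,5) → (φ(2),φ(5)) = (3,5) ∈ E(G2) ✓
  (3,4) → (φ(3),φ(4)) = (2,8) ∈ E(G2) ✓
  (3,5) → (φ(3),φ(5)) = (3,8) ∈ E(G2) ✓
  (3,6) → (φ(3),φ(6)) = (7,8) ∈ E(G2) ✓
  (4,5) → (φ(4),φ(5)) = (2,3) ∈ E(G2) ✓
  (5,6) → (φ(5),φ(6)) = (3,7) ∈ E(G2) ✓
  (6,7) → (φ(6),φ(7)) = (1,7) ∈ E(G2) ✓
  (6,8) → (φ(6),φ(8)) = (4,7) ∈ E(G2) ✓
  (7,8) → (φ(7),φ(8)) = (1,4) ∈ E(G2) ✓
All 14 edges of G1 map to edges of G2, and |E(G1)| = |E(G2)| = 14, so φ is a bijection on edges as well as vertices. Hence G1 ≅ G2.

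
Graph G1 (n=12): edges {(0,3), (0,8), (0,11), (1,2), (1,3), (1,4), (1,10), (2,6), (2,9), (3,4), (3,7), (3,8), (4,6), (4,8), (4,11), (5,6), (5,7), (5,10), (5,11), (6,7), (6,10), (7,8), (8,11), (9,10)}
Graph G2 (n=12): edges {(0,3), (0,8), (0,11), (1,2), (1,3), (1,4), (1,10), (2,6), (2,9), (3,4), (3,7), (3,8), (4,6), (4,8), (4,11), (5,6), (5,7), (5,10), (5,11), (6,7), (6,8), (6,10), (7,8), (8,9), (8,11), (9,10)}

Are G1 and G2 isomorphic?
No, not isomorphic

The graphs are NOT isomorphic.

Counting edges: G1 has 24 edge(s); G2 has 26 edge(s).
Edge count is an isomorphism invariant (a bijection on vertices induces a bijection on edges), so differing edge counts rule out isomorphism.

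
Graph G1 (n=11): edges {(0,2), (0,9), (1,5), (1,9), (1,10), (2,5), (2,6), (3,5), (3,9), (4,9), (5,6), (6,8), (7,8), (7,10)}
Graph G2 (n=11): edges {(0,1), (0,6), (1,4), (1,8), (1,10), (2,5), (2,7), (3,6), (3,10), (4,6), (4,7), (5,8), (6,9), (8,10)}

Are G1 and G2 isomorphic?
Yes, isomorphic

The graphs are isomorphic.
One valid mapping φ: V(G1) → V(G2): 0→3, 1→4, 2→10, 3→0, 4→9, 5→1, 6→8, 7→2, 8→5, 9→6, 10→7

Verify φ preserves adjacency — for each edge of G1, its image is an edge of G2:
  (0,2) → (φ(0),φ(2)) = (3,10) ∈ E(G2) ✓
  (0,9) → (φ(0),φ(9)) = (3,6) ∈ E(G2) ✓
  (1,5) → (φ(1),φ(5)) = (1,4) ∈ E(G2) ✓
  (1,9) → (φ(1),φ(9)) = (4,6) ∈ E(G2) ✓
  (1,10) → (φ(1),φ(10)) = (4,7) ∈ E(G2) ✓
  (2,5) → (φ(2),φ(5)) = (1,10) ∈ E(G2) ✓
  (2,6) → (φ(2),φ(6)) = (8,10) ∈ E(G2) ✓
  (3,5) → (φ(3),φ(5)) = (0,1) ∈ E(G2) ✓
  (3,9) → (φ(3),φ(9)) = (0,6) ∈ E(G2) ✓
  (4,9) → (φ(4),φ(9)) = (6,9) ∈ E(G2) ✓
  (5,6) → (φ(5),φ(6)) = (1,8) ∈ E(G2) ✓
  (6,8) → (φ(6),φ(8)) = (5,8) ∈ E(G2) ✓
  (7,8) → (φ(7),φ(8)) = (2,5) ∈ E(G2) ✓
  (7,10) → (φ(7),φ(10)) = (2,7) ∈ E(G2) ✓
All 14 edges of G1 map to edges of G2, and |E(G1)| = |E(G2)| = 14, so φ is a bijection on edges as well as vertices. Hence G1 ≅ G2.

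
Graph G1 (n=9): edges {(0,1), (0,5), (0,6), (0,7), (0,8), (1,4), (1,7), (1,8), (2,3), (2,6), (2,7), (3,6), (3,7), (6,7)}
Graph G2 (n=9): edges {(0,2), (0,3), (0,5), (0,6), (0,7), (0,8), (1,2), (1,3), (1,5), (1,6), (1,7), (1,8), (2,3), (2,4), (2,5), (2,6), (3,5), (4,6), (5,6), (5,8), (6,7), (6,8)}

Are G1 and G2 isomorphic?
No, not isomorphic

The graphs are NOT isomorphic.

Degrees in G1: deg(0)=5, deg(1)=4, deg(2)=3, deg(3)=3, deg(4)=1, deg(5)=1, deg(6)=4, deg(7)=5, deg(8)=2.
Sorted degree sequence of G1: [5, 5, 4, 4, 3, 3, 2, 1, 1].
Degrees in G2: deg(0)=6, deg(1)=6, deg(2)=6, deg(3)=4, deg(4)=2, deg(5)=6, deg(6)=7, deg(7)=3, deg(8)=4.
Sorted degree sequence of G2: [7, 6, 6, 6, 6, 4, 4, 3, 2].
The (sorted) degree sequence is an isomorphism invariant, so since G1 and G2 have different degree sequences they cannot be isomorphic.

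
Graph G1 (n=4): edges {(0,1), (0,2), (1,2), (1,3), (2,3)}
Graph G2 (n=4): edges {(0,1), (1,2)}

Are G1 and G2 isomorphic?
No, not isomorphic

The graphs are NOT isomorphic.

Counting triangles (3-cliques): G1 has 2, G2 has 0.
Triangle count is an isomorphism invariant, so differing triangle counts rule out isomorphism.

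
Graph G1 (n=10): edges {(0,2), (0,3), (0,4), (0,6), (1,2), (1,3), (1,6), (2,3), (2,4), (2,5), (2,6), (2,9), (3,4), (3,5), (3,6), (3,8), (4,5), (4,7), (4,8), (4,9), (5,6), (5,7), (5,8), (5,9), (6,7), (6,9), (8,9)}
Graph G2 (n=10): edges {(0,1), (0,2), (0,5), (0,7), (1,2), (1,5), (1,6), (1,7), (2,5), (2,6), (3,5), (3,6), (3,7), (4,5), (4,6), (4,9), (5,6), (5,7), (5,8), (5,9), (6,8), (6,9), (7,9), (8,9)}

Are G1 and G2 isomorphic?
No, not isomorphic

The graphs are NOT isomorphic.

Degrees in G1: deg(0)=4, deg(1)=3, deg(2)=7, deg(3)=7, deg(4)=7, deg(5)=7, deg(6)=7, deg(7)=3, deg(8)=4, deg(9)=5.
Sorted degree sequence of G1: [7, 7, 7, 7, 7, 5, 4, 4, 3, 3].
Degrees in G2: deg(0)=4, deg(1)=5, deg(2)=4, deg(3)=3, deg(4)=3, deg(5)=9, deg(6)=7, deg(7)=5, deg(8)=3, deg(9)=5.
Sorted degree sequence of G2: [9, 7, 5, 5, 5, 4, 4, 3, 3, 3].
The (sorted) degree sequence is an isomorphism invariant, so since G1 and G2 have different degree sequences they cannot be isomorphic.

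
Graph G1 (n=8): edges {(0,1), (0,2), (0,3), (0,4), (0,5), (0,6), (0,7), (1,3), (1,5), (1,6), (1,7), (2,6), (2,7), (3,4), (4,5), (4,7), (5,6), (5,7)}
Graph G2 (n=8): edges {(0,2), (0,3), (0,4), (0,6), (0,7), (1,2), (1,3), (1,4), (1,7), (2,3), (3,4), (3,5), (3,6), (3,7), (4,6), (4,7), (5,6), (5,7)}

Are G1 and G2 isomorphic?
Yes, isomorphic

The graphs are isomorphic.
One valid mapping φ: V(G1) → V(G2): 0→3, 1→7, 2→2, 3→5, 4→6, 5→4, 6→1, 7→0

Verify φ preserves adjacency — for each edge of G1, its image is an edge of G2:
  (0,1) → (φ(0),φ(1)) = (3,7) ∈ E(G2) ✓
  (0,2) → (φ(0),φ(2)) = (2,3) ∈ E(G2) ✓
  (0,3) → (φ(0),φ(3)) = (3,5) ∈ E(G2) ✓
  (0,4) → (φ(0),φ(4)) = (3,6) ∈ E(G2) ✓
  (0,5) → (φ(0),φ(5)) = (3,4) ∈ E(G2) ✓
  (0,6) → (φ(0),φ(6)) = (1,3) ∈ E(G2) ✓
  (0,7) → (φ(0),φ(7)) = (0,3) ∈ E(G2) ✓
  (1,3) → (φ(1),φ(3)) = (5,7) ∈ E(G2) ✓
  (1,5) → (φ(1),φ(5)) = (4,7) ∈ E(G2) ✓
  (1,6) → (φ(1),φ(6)) = (1,7) ∈ E(G2) ✓
  (1,7) → (φ(1),φ(7)) = (0,7) ∈ E(G2) ✓
  (2,6) → (φ(2),φ(6)) = (1,2) ∈ E(G2) ✓
  (2,7) → (φ(2),φ(7)) = (0,2) ∈ E(G2) ✓
  (3,4) → (φ(3),φ(4)) = (5,6) ∈ E(G2) ✓
  (4,5) → (φ(4),φ(5)) = (4,6) ∈ E(G2) ✓
  (4,7) → (φ(4),φ(7)) = (0,6) ∈ E(G2) ✓
  (5,6) → (φ(5),φ(6)) = (1,4) ∈ E(G2) ✓
  (5,7) → (φ(5),φ(7)) = (0,4) ∈ E(G2) ✓
All 18 edges of G1 map to edges of G2, and |E(G1)| = |E(G2)| = 18, so φ is a bijection on edges as well as vertices. Hence G1 ≅ G2.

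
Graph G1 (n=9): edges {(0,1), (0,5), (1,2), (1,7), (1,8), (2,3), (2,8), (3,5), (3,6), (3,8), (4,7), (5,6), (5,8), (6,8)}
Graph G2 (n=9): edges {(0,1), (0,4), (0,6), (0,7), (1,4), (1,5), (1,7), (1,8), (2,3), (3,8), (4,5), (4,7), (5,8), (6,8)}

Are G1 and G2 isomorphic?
Yes, isomorphic

The graphs are isomorphic.
One valid mapping φ: V(G1) → V(G2): 0→6, 1→8, 2→5, 3→4, 4→2, 5→0, 6→7, 7→3, 8→1

Verify φ preserves adjacency — for each edge of G1, its image is an edge of G2:
  (0,1) → (φ(0),φ(1)) = (6,8) ∈ E(G2) ✓
  (0,5) → (φ(0),φ(5)) = (0,6) ∈ E(G2) ✓
  (1,2) → (φ(1),φ(2)) = (5,8) ∈ E(G2) ✓
  (1,7) → (φ(1),φ(7)) = (3,8) ∈ E(G2) ✓
  (1,8) → (φ(1),φ(8)) = (1,8) ∈ E(G2) ✓
  (2,3) → (φ(2),φ(3)) = (4,5) ∈ E(G2) ✓
  (2,8) → (φ(2),φ(8)) = (1,5) ∈ E(G2) ✓
  (3,5) → (φ(3),φ(5)) = (0,4) ∈ E(G2) ✓
  (3,6) → (φ(3),φ(6)) = (4,7) ∈ E(G2) ✓
  (3,8) → (φ(3),φ(8)) = (1,4) ∈ E(G2) ✓
  (4,7) → (φ(4),φ(7)) = (2,3) ∈ E(G2) ✓
  (5,6) → (φ(5),φ(6)) = (0,7) ∈ E(G2) ✓
  (5,8) → (φ(5),φ(8)) = (0,1) ∈ E(G2) ✓
  (6,8) → (φ(6),φ(8)) = (1,7) ∈ E(G2) ✓
All 14 edges of G1 map to edges of G2, and |E(G1)| = |E(G2)| = 14, so φ is a bijection on edges as well as vertices. Hence G1 ≅ G2.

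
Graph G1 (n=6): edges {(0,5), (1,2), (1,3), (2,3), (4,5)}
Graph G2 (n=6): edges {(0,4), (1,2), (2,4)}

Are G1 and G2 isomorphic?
No, not isomorphic

The graphs are NOT isomorphic.

Connected components of G1: 2 component(s) with vertex sets [[0, 4, 5], [1, 2, 3]], sizes [3, 3].
Connected components of G2: 3 component(s) with vertex sets [[3], [5], [0, 1, 2, 4]], sizes [1, 1, 4].
The number of connected components (and the multiset of component sizes) is an isomorphism invariant — an isomorphism maps each component of G1 bijectively onto a component of G2. Since G1 has 2 component(s) and G2 has 3, they cannot be isomorphic.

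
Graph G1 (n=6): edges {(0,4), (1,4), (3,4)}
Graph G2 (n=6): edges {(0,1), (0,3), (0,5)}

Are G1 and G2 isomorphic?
Yes, isomorphic

The graphs are isomorphic.
One valid mapping φ: V(G1) → V(G2): 0→3, 1→5, 2→2, 3→1, 4→0, 5→4

Verify φ preserves adjacency — for each edge of G1, its image is an edge of G2:
  (0,4) → (φ(0),φ(4)) = (0,3) ∈ E(G2) ✓
  (1,4) → (φ(1),φ(4)) = (0,5) ∈ E(G2) ✓
  (3,4) → (φ(3),φ(4)) = (0,1) ∈ E(G2) ✓
All 3 edges of G1 map to edges of G2, and |E(G1)| = |E(G2)| = 3, so φ is a bijection on edges as well as vertices. Hence G1 ≅ G2.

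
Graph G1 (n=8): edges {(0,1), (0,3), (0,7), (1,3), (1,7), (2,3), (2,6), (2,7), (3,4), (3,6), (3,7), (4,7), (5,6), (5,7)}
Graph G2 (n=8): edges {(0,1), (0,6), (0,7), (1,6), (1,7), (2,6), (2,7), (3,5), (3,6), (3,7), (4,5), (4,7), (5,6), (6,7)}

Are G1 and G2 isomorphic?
Yes, isomorphic

The graphs are isomorphic.
One valid mapping φ: V(G1) → V(G2): 0→1, 1→0, 2→3, 3→6, 4→2, 5→4, 6→5, 7→7

Verify φ preserves adjacency — for each edge of G1, its image is an edge of G2:
  (0,1) → (φ(0),φ(1)) = (0,1) ∈ E(G2) ✓
  (0,3) → (φ(0),φ(3)) = (1,6) ∈ E(G2) ✓
  (0,7) → (φ(0),φ(7)) = (1,7) ∈ E(G2) ✓
  (1,3) → (φ(1),φ(3)) = (0,6) ∈ E(G2) ✓
  (1,7) → (φ(1),φ(7)) = (0,7) ∈ E(G2) ✓
  (2,3) → (φ(2),φ(3)) = (3,6) ∈ E(G2) ✓
  (2,6) → (φ(2),φ(6)) = (3,5) ∈ E(G2) ✓
  (2,7) → (φ(2),φ(7)) = (3,7) ∈ E(G2) ✓
  (3,4) → (φ(3),φ(4)) = (2,6) ∈ E(G2) ✓
  (3,6) → (φ(3),φ(6)) = (5,6) ∈ E(G2) ✓
  (3,7) → (φ(3),φ(7)) = (6,7) ∈ E(G2) ✓
  (4,7) → (φ(4),φ(7)) = (2,7) ∈ E(G2) ✓
  (5,6) → (φ(5),φ(6)) = (4,5) ∈ E(G2) ✓
  (5,7) → (φ(5),φ(7)) = (4,7) ∈ E(G2) ✓
All 14 edges of G1 map to edges of G2, and |E(G1)| = |E(G2)| = 14, so φ is a bijection on edges as well as vertices. Hence G1 ≅ G2.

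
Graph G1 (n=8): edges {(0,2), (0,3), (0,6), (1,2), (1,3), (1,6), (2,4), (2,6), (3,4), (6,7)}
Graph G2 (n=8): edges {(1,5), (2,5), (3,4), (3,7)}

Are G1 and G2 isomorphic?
No, not isomorphic

The graphs are NOT isomorphic.

Connected components of G1: 2 component(s) with vertex sets [[5], [0, 1, 2, 3, 4, 6, 7]], sizes [1, 7].
Connected components of G2: 4 component(s) with vertex sets [[0], [6], [1, 2, 5], [3, 4, 7]], sizes [1, 1, 3, 3].
The number of connected components (and the multiset of component sizes) is an isomorphism invariant — an isomorphism maps each component of G1 bijectively onto a component of G2. Since G1 has 2 component(s) and G2 has 4, they cannot be isomorphic.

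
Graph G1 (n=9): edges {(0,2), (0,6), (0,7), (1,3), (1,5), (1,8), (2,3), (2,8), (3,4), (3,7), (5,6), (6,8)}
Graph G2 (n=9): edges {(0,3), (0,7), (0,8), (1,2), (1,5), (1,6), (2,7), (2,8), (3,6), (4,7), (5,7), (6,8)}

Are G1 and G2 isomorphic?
Yes, isomorphic

The graphs are isomorphic.
One valid mapping φ: V(G1) → V(G2): 0→1, 1→0, 2→2, 3→7, 4→4, 5→3, 6→6, 7→5, 8→8

Verify φ preserves adjacency — for each edge of G1, its image is an edge of G2:
  (0,2) → (φ(0),φ(2)) = (1,2) ∈ E(G2) ✓
  (0,6) → (φ(0),φ(6)) = (1,6) ∈ E(G2) ✓
  (0,7) → (φ(0),φ(7)) = (1,5) ∈ E(G2) ✓
  (1,3) → (φ(1),φ(3)) = (0,7) ∈ E(G2) ✓
  (1,5) → (φ(1),φ(5)) = (0,3) ∈ E(G2) ✓
  (1,8) → (φ(1),φ(8)) = (0,8) ∈ E(G2) ✓
  (2,3) → (φ(2),φ(3)) = (2,7) ∈ E(G2) ✓
  (2,8) → (φ(2),φ(8)) = (2,8) ∈ E(G2) ✓
  (3,4) → (φ(3),φ(4)) = (4,7) ∈ E(G2) ✓
  (3,7) → (φ(3),φ(7)) = (5,7) ∈ E(G2) ✓
  (5,6) → (φ(5),φ(6)) = (3,6) ∈ E(G2) ✓
  (6,8) → (φ(6),φ(8)) = (6,8) ∈ E(G2) ✓
All 12 edges of G1 map to edges of G2, and |E(G1)| = |E(G2)| = 12, so φ is a bijection on edges as well as vertices. Hence G1 ≅ G2.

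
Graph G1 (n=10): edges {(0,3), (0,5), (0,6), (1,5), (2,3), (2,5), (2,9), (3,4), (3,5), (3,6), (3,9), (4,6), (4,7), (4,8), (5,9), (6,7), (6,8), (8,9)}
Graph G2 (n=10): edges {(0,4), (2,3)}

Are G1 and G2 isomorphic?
No, not isomorphic

The graphs are NOT isomorphic.

Connected components of G1: 1 component(s) with vertex sets [[0, 1, 2, 3, 4, 5, 6, 7, 8, 9]], sizes [10].
Connected components of G2: 8 component(s) with vertex sets [[1], [5], [6], [7], [8], [9], [0, 4], [2, 3]], sizes [1, 1, 1, 1, 1, 1, 2, 2].
The number of connected components (and the multiset of component sizes) is an isomorphism invariant — an isomorphism maps each component of G1 bijectively onto a component of G2. Since G1 has 1 component(s) and G2 has 8, they cannot be isomorphic.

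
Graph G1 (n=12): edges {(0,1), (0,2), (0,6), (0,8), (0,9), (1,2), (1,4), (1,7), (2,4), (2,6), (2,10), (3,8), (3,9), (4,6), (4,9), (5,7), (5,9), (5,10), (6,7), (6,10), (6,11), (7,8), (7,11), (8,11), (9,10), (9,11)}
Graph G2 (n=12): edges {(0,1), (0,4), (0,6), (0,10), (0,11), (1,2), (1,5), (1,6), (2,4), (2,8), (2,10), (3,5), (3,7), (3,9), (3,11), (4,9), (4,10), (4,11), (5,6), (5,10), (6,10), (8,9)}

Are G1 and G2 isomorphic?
No, not isomorphic

The graphs are NOT isomorphic.

Degrees in G1: deg(0)=5, deg(1)=4, deg(2)=5, deg(3)=2, deg(4)=4, deg(5)=3, deg(6)=6, deg(7)=5, deg(8)=4, deg(9)=6, deg(10)=4, deg(11)=4.
Sorted degree sequence of G1: [6, 6, 5, 5, 5, 4, 4, 4, 4, 4, 3, 2].
Degrees in G2: deg(0)=5, deg(1)=4, deg(2)=4, deg(3)=4, deg(4)=5, deg(5)=4, deg(6)=4, deg(7)=1, deg(8)=2, deg(9)=3, deg(10)=5, deg(11)=3.
Sorted degree sequence of G2: [5, 5, 5, 4, 4, 4, 4, 4, 3, 3, 2, 1].
The (sorted) degree sequence is an isomorphism invariant, so since G1 and G2 have different degree sequences they cannot be isomorphic.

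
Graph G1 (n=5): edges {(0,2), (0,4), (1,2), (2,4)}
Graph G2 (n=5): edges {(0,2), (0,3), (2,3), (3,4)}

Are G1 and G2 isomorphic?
Yes, isomorphic

The graphs are isomorphic.
One valid mapping φ: V(G1) → V(G2): 0→2, 1→4, 2→3, 3→1, 4→0

Verify φ preserves adjacency — for each edge of G1, its image is an edge of G2:
  (0,2) → (φ(0),φ(2)) = (2,3) ∈ E(G2) ✓
  (0,4) → (φ(0),φ(4)) = (0,2) ∈ E(G2) ✓
  (1,2) → (φ(1),φ(2)) = (3,4) ∈ E(G2) ✓
  (2,4) → (φ(2),φ(4)) = (0,3) ∈ E(G2) ✓
All 4 edges of G1 map to edges of G2, and |E(G1)| = |E(G2)| = 4, so φ is a bijection on edges as well as vertices. Hence G1 ≅ G2.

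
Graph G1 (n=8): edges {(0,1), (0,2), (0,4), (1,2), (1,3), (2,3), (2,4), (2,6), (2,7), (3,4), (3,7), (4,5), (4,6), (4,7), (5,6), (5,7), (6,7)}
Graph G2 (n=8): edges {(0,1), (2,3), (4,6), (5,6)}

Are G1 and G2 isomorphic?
No, not isomorphic

The graphs are NOT isomorphic.

Connected components of G1: 1 component(s) with vertex sets [[0, 1, 2, 3, 4, 5, 6, 7]], sizes [8].
Connected components of G2: 4 component(s) with vertex sets [[7], [0, 1], [2, 3], [4, 5, 6]], sizes [1, 2, 2, 3].
The number of connected components (and the multiset of component sizes) is an isomorphism invariant — an isomorphism maps each component of G1 bijectively onto a component of G2. Since G1 has 1 component(s) and G2 has 4, they cannot be isomorphic.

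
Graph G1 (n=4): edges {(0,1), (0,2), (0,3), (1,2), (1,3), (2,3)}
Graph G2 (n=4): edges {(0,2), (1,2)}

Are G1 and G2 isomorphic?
No, not isomorphic

The graphs are NOT isomorphic.

Degrees in G1: deg(0)=3, deg(1)=3, deg(2)=3, deg(3)=3.
Sorted degree sequence of G1: [3, 3, 3, 3].
Degrees in G2: deg(0)=1, deg(1)=1, deg(2)=2, deg(3)=0.
Sorted degree sequence of G2: [2, 1, 1, 0].
The (sorted) degree sequence is an isomorphism invariant, so since G1 and G2 have different degree sequences they cannot be isomorphic.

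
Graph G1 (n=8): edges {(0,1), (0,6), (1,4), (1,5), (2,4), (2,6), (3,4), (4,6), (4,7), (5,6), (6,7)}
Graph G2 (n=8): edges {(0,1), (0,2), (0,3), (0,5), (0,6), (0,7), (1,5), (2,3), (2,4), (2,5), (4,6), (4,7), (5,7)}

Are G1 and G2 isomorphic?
No, not isomorphic

The graphs are NOT isomorphic.

Counting triangles (3-cliques): G1 has 2, G2 has 4.
Triangle count is an isomorphism invariant, so differing triangle counts rule out isomorphism.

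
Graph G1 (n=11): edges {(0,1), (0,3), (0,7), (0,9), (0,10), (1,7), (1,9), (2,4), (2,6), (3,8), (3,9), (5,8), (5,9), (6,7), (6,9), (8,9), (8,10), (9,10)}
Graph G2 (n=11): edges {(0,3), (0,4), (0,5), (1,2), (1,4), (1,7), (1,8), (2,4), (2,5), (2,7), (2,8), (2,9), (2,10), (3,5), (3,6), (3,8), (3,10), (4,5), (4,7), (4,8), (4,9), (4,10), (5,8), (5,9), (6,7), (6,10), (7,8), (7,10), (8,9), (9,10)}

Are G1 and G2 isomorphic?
No, not isomorphic

The graphs are NOT isomorphic.

Counting triangles (3-cliques): G1 has 7, G2 has 29.
Triangle count is an isomorphism invariant, so differing triangle counts rule out isomorphism.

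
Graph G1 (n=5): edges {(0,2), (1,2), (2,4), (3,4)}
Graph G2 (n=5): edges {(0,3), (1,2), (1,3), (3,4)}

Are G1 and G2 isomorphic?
Yes, isomorphic

The graphs are isomorphic.
One valid mapping φ: V(G1) → V(G2): 0→0, 1→4, 2→3, 3→2, 4→1

Verify φ preserves adjacency — for each edge of G1, its image is an edge of G2:
  (0,2) → (φ(0),φ(2)) = (0,3) ∈ E(G2) ✓
  (1,2) → (φ(1),φ(2)) = (3,4) ∈ E(G2) ✓
  (2,4) → (φ(2),φ(4)) = (1,3) ∈ E(G2) ✓
  (3,4) → (φ(3),φ(4)) = (1,2) ∈ E(G2) ✓
All 4 edges of G1 map to edges of G2, and |E(G1)| = |E(G2)| = 4, so φ is a bijection on edges as well as vertices. Hence G1 ≅ G2.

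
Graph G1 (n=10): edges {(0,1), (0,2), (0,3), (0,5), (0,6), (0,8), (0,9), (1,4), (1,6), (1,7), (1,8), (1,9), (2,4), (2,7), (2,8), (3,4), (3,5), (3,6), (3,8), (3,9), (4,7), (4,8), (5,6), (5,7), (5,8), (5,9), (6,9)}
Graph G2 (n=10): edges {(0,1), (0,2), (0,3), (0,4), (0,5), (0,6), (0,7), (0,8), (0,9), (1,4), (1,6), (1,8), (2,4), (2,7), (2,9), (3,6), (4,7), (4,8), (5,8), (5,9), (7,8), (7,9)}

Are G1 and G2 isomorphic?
No, not isomorphic

The graphs are NOT isomorphic.

Counting triangles (3-cliques): G1 has 23, G2 has 17.
Triangle count is an isomorphism invariant, so differing triangle counts rule out isomorphism.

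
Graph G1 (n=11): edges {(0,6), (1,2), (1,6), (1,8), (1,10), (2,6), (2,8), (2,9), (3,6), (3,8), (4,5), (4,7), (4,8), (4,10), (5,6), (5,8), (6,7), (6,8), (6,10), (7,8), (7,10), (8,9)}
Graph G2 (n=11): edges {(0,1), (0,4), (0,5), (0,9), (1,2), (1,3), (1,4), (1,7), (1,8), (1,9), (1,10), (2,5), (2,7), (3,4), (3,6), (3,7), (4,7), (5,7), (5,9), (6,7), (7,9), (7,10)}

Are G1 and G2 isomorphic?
Yes, isomorphic

The graphs are isomorphic.
One valid mapping φ: V(G1) → V(G2): 0→8, 1→4, 2→3, 3→10, 4→5, 5→2, 6→1, 7→9, 8→7, 9→6, 10→0

Verify φ preserves adjacency — for each edge of G1, its image is an edge of G2:
  (0,6) → (φ(0),φ(6)) = (1,8) ∈ E(G2) ✓
  (1,2) → (φ(1),φ(2)) = (3,4) ∈ E(G2) ✓
  (1,6) → (φ(1),φ(6)) = (1,4) ∈ E(G2) ✓
  (1,8) → (φ(1),φ(8)) = (4,7) ∈ E(G2) ✓
  (1,10) → (φ(1),φ(10)) = (0,4) ∈ E(G2) ✓
  (2,6) → (φ(2),φ(6)) = (1,3) ∈ E(G2) ✓
  (2,8) → (φ(2),φ(8)) = (3,7) ∈ E(G2) ✓
  (2,9) → (φ(2),φ(9)) = (3,6) ∈ E(G2) ✓
  (3,6) → (φ(3),φ(6)) = (1,10) ∈ E(G2) ✓
  (3,8) → (φ(3),φ(8)) = (7,10) ∈ E(G2) ✓
  (4,5) → (φ(4),φ(5)) = (2,5) ∈ E(G2) ✓
  (4,7) → (φ(4),φ(7)) = (5,9) ∈ E(G2) ✓
  (4,8) → (φ(4),φ(8)) = (5,7) ∈ E(G2) ✓
  (4,10) → (φ(4),φ(10)) = (0,5) ∈ E(G2) ✓
  (5,6) → (φ(5),φ(6)) = (1,2) ∈ E(G2) ✓
  (5,8) → (φ(5),φ(8)) = (2,7) ∈ E(G2) ✓
  (6,7) → (φ(6),φ(7)) = (1,9) ∈ E(G2) ✓
  (6,8) → (φ(6),φ(8)) = (1,7) ∈ E(G2) ✓
  (6,10) → (φ(6),φ(10)) = (0,1) ∈ E(G2) ✓
  (7,8) → (φ(7),φ(8)) = (7,9) ∈ E(G2) ✓
  (7,10) → (φ(7),φ(10)) = (0,9) ∈ E(G2) ✓
  (8,9) → (φ(8),φ(9)) = (6,7) ∈ E(G2) ✓
All 22 edges of G1 map to edges of G2, and |E(G1)| = |E(G2)| = 22, so φ is a bijection on edges as well as vertices. Hence G1 ≅ G2.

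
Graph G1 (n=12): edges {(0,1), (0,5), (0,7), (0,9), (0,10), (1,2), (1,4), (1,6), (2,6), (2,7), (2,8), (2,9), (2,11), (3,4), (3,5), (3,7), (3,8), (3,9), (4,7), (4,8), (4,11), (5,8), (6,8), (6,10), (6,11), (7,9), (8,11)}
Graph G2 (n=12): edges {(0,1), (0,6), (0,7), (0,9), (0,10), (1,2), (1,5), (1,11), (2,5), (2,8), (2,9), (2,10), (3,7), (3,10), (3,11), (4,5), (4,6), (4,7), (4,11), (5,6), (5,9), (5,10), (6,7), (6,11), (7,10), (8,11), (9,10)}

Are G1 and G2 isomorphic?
Yes, isomorphic

The graphs are isomorphic.
One valid mapping φ: V(G1) → V(G2): 0→11, 1→1, 2→5, 3→7, 4→0, 5→3, 6→2, 7→6, 8→10, 9→4, 10→8, 11→9

Verify φ preserves adjacency — for each edge of G1, its image is an edge of G2:
  (0,1) → (φ(0),φ(1)) = (1,11) ∈ E(G2) ✓
  (0,5) → (φ(0),φ(5)) = (3,11) ∈ E(G2) ✓
  (0,7) → (φ(0),φ(7)) = (6,11) ∈ E(G2) ✓
  (0,9) → (φ(0),φ(9)) = (4,11) ∈ E(G2) ✓
  (0,10) → (φ(0),φ(10)) = (8,11) ∈ E(G2) ✓
  (1,2) → (φ(1),φ(2)) = (1,5) ∈ E(G2) ✓
  (1,4) → (φ(1),φ(4)) = (0,1) ∈ E(G2) ✓
  (1,6) → (φ(1),φ(6)) = (1,2) ∈ E(G2) ✓
  (2,6) → (φ(2),φ(6)) = (2,5) ∈ E(G2) ✓
  (2,7) → (φ(2),φ(7)) = (5,6) ∈ E(G2) ✓
  (2,8) → (φ(2),φ(8)) = (5,10) ∈ E(G2) ✓
  (2,9) → (φ(2),φ(9)) = (4,5) ∈ E(G2) ✓
  (2,11) → (φ(2),φ(11)) = (5,9) ∈ E(G2) ✓
  (3,4) → (φ(3),φ(4)) = (0,7) ∈ E(G2) ✓
  (3,5) → (φ(3),φ(5)) = (3,7) ∈ E(G2) ✓
  (3,7) → (φ(3),φ(7)) = (6,7) ∈ E(G2) ✓
  (3,8) → (φ(3),φ(8)) = (7,10) ∈ E(G2) ✓
  (3,9) → (φ(3),φ(9)) = (4,7) ∈ E(G2) ✓
  (4,7) → (φ(4),φ(7)) = (0,6) ∈ E(G2) ✓
  (4,8) → (φ(4),φ(8)) = (0,10) ∈ E(G2) ✓
  (4,11) → (φ(4),φ(11)) = (0,9) ∈ E(G2) ✓
  (5,8) → (φ(5),φ(8)) = (3,10) ∈ E(G2) ✓
  (6,8) → (φ(6),φ(8)) = (2,10) ∈ E(G2) ✓
  (6,10) → (φ(6),φ(10)) = (2,8) ∈ E(G2) ✓
  (6,11) → (φ(6),φ(11)) = (2,9) ∈ E(G2) ✓
  (7,9) → (φ(7),φ(9)) = (4,6) ∈ E(G2) ✓
  (8,11) → (φ(8),φ(11)) = (9,10) ∈ E(G2) ✓
All 27 edges of G1 map to edges of G2, and |E(G1)| = |E(G2)| = 27, so φ is a bijection on edges as well as vertices. Hence G1 ≅ G2.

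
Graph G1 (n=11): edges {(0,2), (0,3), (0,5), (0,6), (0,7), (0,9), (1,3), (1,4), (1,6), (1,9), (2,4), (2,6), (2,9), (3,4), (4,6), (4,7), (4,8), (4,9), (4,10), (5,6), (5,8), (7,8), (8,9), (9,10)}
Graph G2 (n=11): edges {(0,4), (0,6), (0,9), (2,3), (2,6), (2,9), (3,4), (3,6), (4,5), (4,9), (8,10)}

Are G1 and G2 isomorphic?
No, not isomorphic

The graphs are NOT isomorphic.

Connected components of G1: 1 component(s) with vertex sets [[0, 1, 2, 3, 4, 5, 6, 7, 8, 9, 10]], sizes [11].
Connected components of G2: 4 component(s) with vertex sets [[1], [7], [8, 10], [0, 2, 3, 4, 5, 6, 9]], sizes [1, 1, 2, 7].
The number of connected components (and the multiset of component sizes) is an isomorphism invariant — an isomorphism maps each component of G1 bijectively onto a component of G2. Since G1 has 1 component(s) and G2 has 4, they cannot be isomorphic.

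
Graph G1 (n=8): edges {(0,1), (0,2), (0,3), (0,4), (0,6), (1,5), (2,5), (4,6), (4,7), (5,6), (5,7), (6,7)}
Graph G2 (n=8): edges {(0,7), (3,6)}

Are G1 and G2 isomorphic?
No, not isomorphic

The graphs are NOT isomorphic.

Connected components of G1: 1 component(s) with vertex sets [[0, 1, 2, 3, 4, 5, 6, 7]], sizes [8].
Connected components of G2: 6 component(s) with vertex sets [[1], [2], [4], [5], [0, 7], [3, 6]], sizes [1, 1, 1, 1, 2, 2].
The number of connected components (and the multiset of component sizes) is an isomorphism invariant — an isomorphism maps each component of G1 bijectively onto a component of G2. Since G1 has 1 component(s) and G2 has 6, they cannot be isomorphic.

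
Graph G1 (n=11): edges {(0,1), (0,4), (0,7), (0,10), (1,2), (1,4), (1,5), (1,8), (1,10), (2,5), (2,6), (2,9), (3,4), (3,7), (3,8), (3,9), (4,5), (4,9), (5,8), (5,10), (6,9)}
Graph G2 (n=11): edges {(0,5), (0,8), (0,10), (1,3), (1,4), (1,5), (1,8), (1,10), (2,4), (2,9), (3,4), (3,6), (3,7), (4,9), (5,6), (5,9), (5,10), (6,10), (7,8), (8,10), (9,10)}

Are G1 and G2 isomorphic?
Yes, isomorphic

The graphs are isomorphic.
One valid mapping φ: V(G1) → V(G2): 0→8, 1→10, 2→9, 3→3, 4→1, 5→5, 6→2, 7→7, 8→6, 9→4, 10→0

Verify φ preserves adjacency — for each edge of G1, its image is an edge of G2:
  (0,1) → (φ(0),φ(1)) = (8,10) ∈ E(G2) ✓
  (0,4) → (φ(0),φ(4)) = (1,8) ∈ E(G2) ✓
  (0,7) → (φ(0),φ(7)) = (7,8) ∈ E(G2) ✓
  (0,10) → (φ(0),φ(10)) = (0,8) ∈ E(G2) ✓
  (1,2) → (φ(1),φ(2)) = (9,10) ∈ E(G2) ✓
  (1,4) → (φ(1),φ(4)) = (1,10) ∈ E(G2) ✓
  (1,5) → (φ(1),φ(5)) = (5,10) ∈ E(G2) ✓
  (1,8) → (φ(1),φ(8)) = (6,10) ∈ E(G2) ✓
  (1,10) → (φ(1),φ(10)) = (0,10) ∈ E(G2) ✓
  (2,5) → (φ(2),φ(5)) = (5,9) ∈ E(G2) ✓
  (2,6) → (φ(2),φ(6)) = (2,9) ∈ E(G2) ✓
  (2,9) → (φ(2),φ(9)) = (4,9) ∈ E(G2) ✓
  (3,4) → (φ(3),φ(4)) = (1,3) ∈ E(G2) ✓
  (3,7) → (φ(3),φ(7)) = (3,7) ∈ E(G2) ✓
  (3,8) → (φ(3),φ(8)) = (3,6) ∈ E(G2) ✓
  (3,9) → (φ(3),φ(9)) = (3,4) ∈ E(G2) ✓
  (4,5) → (φ(4),φ(5)) = (1,5) ∈ E(G2) ✓
  (4,9) → (φ(4),φ(9)) = (1,4) ∈ E(G2) ✓
  (5,8) → (φ(5),φ(8)) = (5,6) ∈ E(G2) ✓
  (5,10) → (φ(5),φ(10)) = (0,5) ∈ E(G2) ✓
  (6,9) → (φ(6),φ(9)) = (2,4) ∈ E(G2) ✓
All 21 edges of G1 map to edges of G2, and |E(G1)| = |E(G2)| = 21, so φ is a bijection on edges as well as vertices. Hence G1 ≅ G2.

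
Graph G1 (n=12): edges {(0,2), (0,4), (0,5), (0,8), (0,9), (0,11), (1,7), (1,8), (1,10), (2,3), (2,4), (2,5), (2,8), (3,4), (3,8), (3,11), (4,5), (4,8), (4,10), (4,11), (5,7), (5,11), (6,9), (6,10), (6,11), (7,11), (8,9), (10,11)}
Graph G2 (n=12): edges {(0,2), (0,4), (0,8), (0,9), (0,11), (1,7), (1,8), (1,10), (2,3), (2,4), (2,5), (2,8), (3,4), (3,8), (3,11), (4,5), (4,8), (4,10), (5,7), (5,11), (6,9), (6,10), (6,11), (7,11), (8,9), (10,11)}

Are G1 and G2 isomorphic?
No, not isomorphic

The graphs are NOT isomorphic.

Counting edges: G1 has 28 edge(s); G2 has 26 edge(s).
Edge count is an isomorphism invariant (a bijection on vertices induces a bijection on edges), so differing edge counts rule out isomorphism.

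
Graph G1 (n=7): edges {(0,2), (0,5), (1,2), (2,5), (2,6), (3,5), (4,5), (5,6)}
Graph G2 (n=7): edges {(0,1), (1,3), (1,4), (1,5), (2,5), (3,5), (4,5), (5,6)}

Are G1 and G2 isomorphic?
Yes, isomorphic

The graphs are isomorphic.
One valid mapping φ: V(G1) → V(G2): 0→3, 1→0, 2→1, 3→6, 4→2, 5→5, 6→4

Verify φ preserves adjacency — for each edge of G1, its image is an edge of G2:
  (0,2) → (φ(0),φ(2)) = (1,3) ∈ E(G2) ✓
  (0,5) → (φ(0),φ(5)) = (3,5) ∈ E(G2) ✓
  (1,2) → (φ(1),φ(2)) = (0,1) ∈ E(G2) ✓
  (2,5) → (φ(2),φ(5)) = (1,5) ∈ E(G2) ✓
  (2,6) → (φ(2),φ(6)) = (1,4) ∈ E(G2) ✓
  (3,5) → (φ(3),φ(5)) = (5,6) ∈ E(G2) ✓
  (4,5) → (φ(4),φ(5)) = (2,5) ∈ E(G2) ✓
  (5,6) → (φ(5),φ(6)) = (4,5) ∈ E(G2) ✓
All 8 edges of G1 map to edges of G2, and |E(G1)| = |E(G2)| = 8, so φ is a bijection on edges as well as vertices. Hence G1 ≅ G2.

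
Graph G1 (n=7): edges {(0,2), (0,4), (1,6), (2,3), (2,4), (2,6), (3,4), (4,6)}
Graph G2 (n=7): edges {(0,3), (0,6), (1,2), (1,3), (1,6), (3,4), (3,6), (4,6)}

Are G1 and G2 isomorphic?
Yes, isomorphic

The graphs are isomorphic.
One valid mapping φ: V(G1) → V(G2): 0→0, 1→2, 2→3, 3→4, 4→6, 5→5, 6→1

Verify φ preserves adjacency — for each edge of G1, its image is an edge of G2:
  (0,2) → (φ(0),φ(2)) = (0,3) ∈ E(G2) ✓
  (0,4) → (φ(0),φ(4)) = (0,6) ∈ E(G2) ✓
  (1,6) → (φ(1),φ(6)) = (1,2) ∈ E(G2) ✓
  (2,3) → (φ(2),φ(3)) = (3,4) ∈ E(G2) ✓
  (2,4) → (φ(2),φ(4)) = (3,6) ∈ E(G2) ✓
  (2,6) → (φ(2),φ(6)) = (1,3) ∈ E(G2) ✓
  (3,4) → (φ(3),φ(4)) = (4,6) ∈ E(G2) ✓
  (4,6) → (φ(4),φ(6)) = (1,6) ∈ E(G2) ✓
All 8 edges of G1 map to edges of G2, and |E(G1)| = |E(G2)| = 8, so φ is a bijection on edges as well as vertices. Hence G1 ≅ G2.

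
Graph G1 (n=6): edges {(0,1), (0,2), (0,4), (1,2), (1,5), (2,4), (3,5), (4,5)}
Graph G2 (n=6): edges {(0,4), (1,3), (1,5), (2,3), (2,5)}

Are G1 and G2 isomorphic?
No, not isomorphic

The graphs are NOT isomorphic.

Connected components of G1: 1 component(s) with vertex sets [[0, 1, 2, 3, 4, 5]], sizes [6].
Connected components of G2: 2 component(s) with vertex sets [[0, 4], [1, 2, 3, 5]], sizes [2, 4].
The number of connected components (and the multiset of component sizes) is an isomorphism invariant — an isomorphism maps each component of G1 bijectively onto a component of G2. Since G1 has 1 component(s) and G2 has 2, they cannot be isomorphic.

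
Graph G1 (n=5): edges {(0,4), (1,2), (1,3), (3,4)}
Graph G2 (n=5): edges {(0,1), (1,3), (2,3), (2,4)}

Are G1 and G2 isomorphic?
Yes, isomorphic

The graphs are isomorphic.
One valid mapping φ: V(G1) → V(G2): 0→0, 1→2, 2→4, 3→3, 4→1

Verify φ preserves adjacency — for each edge of G1, its image is an edge of G2:
  (0,4) → (φ(0),φ(4)) = (0,1) ∈ E(G2) ✓
  (1,2) → (φ(1),φ(2)) = (2,4) ∈ E(G2) ✓
  (1,3) → (φ(1),φ(3)) = (2,3) ∈ E(G2) ✓
  (3,4) → (φ(3),φ(4)) = (1,3) ∈ E(G2) ✓
All 4 edges of G1 map to edges of G2, and |E(G1)| = |E(G2)| = 4, so φ is a bijection on edges as well as vertices. Hence G1 ≅ G2.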